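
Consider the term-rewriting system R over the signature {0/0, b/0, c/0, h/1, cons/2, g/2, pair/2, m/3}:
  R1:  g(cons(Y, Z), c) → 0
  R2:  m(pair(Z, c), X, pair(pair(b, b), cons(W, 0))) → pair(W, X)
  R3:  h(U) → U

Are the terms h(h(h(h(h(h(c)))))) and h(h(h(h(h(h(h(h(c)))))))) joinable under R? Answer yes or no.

yes — NF(t₁) = c, NF(t₂) = c

Reduce t₁ = h(h(h(h(h(h(c)))))):
1. h(h(h(h(h(h(c))))))  →  h(h(h(h(h(c)))))   [R3 at ε]
2. h(h(h(h(h(c)))))  →  h(h(h(h(c))))   [R3 at ε]
3. h(h(h(h(c))))  →  h(h(h(c)))   [R3 at ε]
4. h(h(h(c)))  →  h(h(c))   [R3 at ε]
5. h(h(c))  →  h(c)   [R3 at ε]
6. h(c)  →  c   [R3 at ε]

Reduce t₂ = h(h(h(h(h(h(h(h(c)))))))):
1. h(h(h(h(h(h(h(h(c))))))))  →  h(h(h(h(h(h(h(c)))))))   [R3 at ε]
2. h(h(h(h(h(h(h(c)))))))  →  h(h(h(h(h(h(c))))))   [R3 at ε]
3. h(h(h(h(h(h(c))))))  →  h(h(h(h(h(c)))))   [R3 at ε]
4. h(h(h(h(h(c)))))  →  h(h(h(h(c))))   [R3 at ε]
5. h(h(h(h(c))))  →  h(h(h(c)))   [R3 at ε]
6. h(h(h(c)))  →  h(h(c))   [R3 at ε]
7. h(h(c))  →  h(c)   [R3 at ε]
8. h(c)  →  c   [R3 at ε]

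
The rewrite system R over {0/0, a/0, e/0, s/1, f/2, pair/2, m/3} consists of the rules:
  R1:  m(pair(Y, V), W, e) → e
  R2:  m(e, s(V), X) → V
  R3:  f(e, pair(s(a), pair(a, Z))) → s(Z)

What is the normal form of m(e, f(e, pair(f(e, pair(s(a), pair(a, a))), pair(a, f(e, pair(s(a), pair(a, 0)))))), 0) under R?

1. m(e, f(e, pair(f(e, pair(s(a), pair(a, a))), pair(a, f(e, pair(s(a), pair(a, 0)))))), 0)  →  m(e, f(e, pair(s(a), pair(a, f(e, pair(s(a), pair(a, 0)))))), 0)   [R3 at 2.2.1]
2. m(e, f(e, pair(s(a), pair(a, f(e, pair(s(a), pair(a, 0)))))), 0)  →  m(e, s(f(e, pair(s(a), pair(a, 0)))), 0)   [R3 at 2]
3. m(e, s(f(e, pair(s(a), pair(a, 0)))), 0)  →  f(e, pair(s(a), pair(a, 0)))   [R2 at ε]
4. f(e, pair(s(a), pair(a, 0)))  →  s(0)   [R3 at ε]

s(0)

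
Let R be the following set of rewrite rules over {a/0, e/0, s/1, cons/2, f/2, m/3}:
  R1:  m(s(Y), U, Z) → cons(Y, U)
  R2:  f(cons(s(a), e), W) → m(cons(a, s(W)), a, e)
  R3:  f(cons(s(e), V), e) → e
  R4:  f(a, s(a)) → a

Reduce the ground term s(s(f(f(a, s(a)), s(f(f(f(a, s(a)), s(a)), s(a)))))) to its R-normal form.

1. s(s(f(f(a, s(a)), s(f(f(f(a, s(a)), s(a)), s(a))))))  →  s(s(f(a, s(f(f(f(a, s(a)), s(a)), s(a))))))   [R4 at 1.1.1]
2. s(s(f(a, s(f(f(f(a, s(a)), s(a)), s(a))))))  →  s(s(f(a, s(f(f(a, s(a)), s(a))))))   [R4 at 1.1.2.1.1.1]
3. s(s(f(a, s(f(f(a, s(a)), s(a))))))  →  s(s(f(a, s(f(a, s(a))))))   [R4 at 1.1.2.1.1]
4. s(s(f(a, s(f(a, s(a))))))  →  s(s(f(a, s(a))))   [R4 at 1.1.2.1]
5. s(s(f(a, s(a))))  →  s(s(a))   [R4 at 1.1]

s(s(a))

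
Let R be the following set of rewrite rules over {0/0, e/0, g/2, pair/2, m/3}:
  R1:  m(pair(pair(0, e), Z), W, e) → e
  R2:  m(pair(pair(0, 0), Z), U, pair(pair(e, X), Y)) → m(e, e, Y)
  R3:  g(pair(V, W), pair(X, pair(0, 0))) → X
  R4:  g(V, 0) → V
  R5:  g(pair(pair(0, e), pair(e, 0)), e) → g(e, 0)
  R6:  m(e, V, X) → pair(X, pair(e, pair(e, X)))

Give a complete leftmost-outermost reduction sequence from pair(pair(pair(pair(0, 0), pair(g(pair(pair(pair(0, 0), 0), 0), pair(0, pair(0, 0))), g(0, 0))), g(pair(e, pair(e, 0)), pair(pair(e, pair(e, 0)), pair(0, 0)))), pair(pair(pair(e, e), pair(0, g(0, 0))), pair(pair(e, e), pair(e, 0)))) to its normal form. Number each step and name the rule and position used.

pair(pair(pair(pair(0, 0), pair(0, 0)), pair(e, pair(e, 0))), pair(pair(pair(e, e), pair(0, 0)), pair(pair(e, e), pair(e, 0))))

1. pair(pair(pair(pair(0, 0), pair(g(pair(pair(pair(0, 0), 0), 0), pair(0, pair(0, 0))), g(0, 0))), g(pair(e, pair(e, 0)), pair(pair(e, pair(e, 0)), pair(0, 0)))), pair(pair(pair(e, e), pair(0, g(0, 0))), pair(pair(e, e), pair(e, 0))))  →  pair(pair(pair(pair(0, 0), pair(0, g(0, 0))), g(pair(e, pair(e, 0)), pair(pair(e, pair(e, 0)), pair(0, 0)))), pair(pair(pair(e, e), pair(0, g(0, 0))), pair(pair(e, e), pair(e, 0))))   [R3 at 1.1.2.1]
2. pair(pair(pair(pair(0, 0), pair(0, g(0, 0))), g(pair(e, pair(e, 0)), pair(pair(e, pair(e, 0)), pair(0, 0)))), pair(pair(pair(e, e), pair(0, g(0, 0))), pair(pair(e, e), pair(e, 0))))  →  pair(pair(pair(pair(0, 0), pair(0, 0)), g(pair(e, pair(e, 0)), pair(pair(e, pair(e, 0)), pair(0, 0)))), pair(pair(pair(e, e), pair(0, g(0, 0))), pair(pair(e, e), pair(e, 0))))   [R4 at 1.1.2.2]
3. pair(pair(pair(pair(0, 0), pair(0, 0)), g(pair(e, pair(e, 0)), pair(pair(e, pair(e, 0)), pair(0, 0)))), pair(pair(pair(e, e), pair(0, g(0, 0))), pair(pair(e, e), pair(e, 0))))  →  pair(pair(pair(pair(0, 0), pair(0, 0)), pair(e, pair(e, 0))), pair(pair(pair(e, e), pair(0, g(0, 0))), pair(pair(e, e), pair(e, 0))))   [R3 at 1.2]
4. pair(pair(pair(pair(0, 0), pair(0, 0)), pair(e, pair(e, 0))), pair(pair(pair(e, e), pair(0, g(0, 0))), pair(pair(e, e), pair(e, 0))))  →  pair(pair(pair(pair(0, 0), pair(0, 0)), pair(e, pair(e, 0))), pair(pair(pair(e, e), pair(0, 0)), pair(pair(e, e), pair(e, 0))))   [R4 at 2.1.2.2]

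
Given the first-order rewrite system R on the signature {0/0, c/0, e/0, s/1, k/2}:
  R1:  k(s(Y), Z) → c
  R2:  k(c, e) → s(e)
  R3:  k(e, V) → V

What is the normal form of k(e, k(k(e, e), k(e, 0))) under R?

0

1. k(e, k(k(e, e), k(e, 0)))  →  k(k(e, e), k(e, 0))   [R3 at ε]
2. k(k(e, e), k(e, 0))  →  k(e, k(e, 0))   [R3 at 1]
3. k(e, k(e, 0))  →  k(e, 0)   [R3 at ε]
4. k(e, 0)  →  0   [R3 at ε]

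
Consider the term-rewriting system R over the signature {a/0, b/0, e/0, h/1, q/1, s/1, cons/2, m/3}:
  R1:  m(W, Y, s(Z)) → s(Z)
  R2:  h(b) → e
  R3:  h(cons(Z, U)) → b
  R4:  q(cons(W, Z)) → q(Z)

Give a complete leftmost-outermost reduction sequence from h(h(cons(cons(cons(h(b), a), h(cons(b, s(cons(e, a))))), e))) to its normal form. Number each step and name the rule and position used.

e

1. h(h(cons(cons(cons(h(b), a), h(cons(b, s(cons(e, a))))), e)))  →  h(b)   [R3 at 1]
2. h(b)  →  e   [R2 at ε]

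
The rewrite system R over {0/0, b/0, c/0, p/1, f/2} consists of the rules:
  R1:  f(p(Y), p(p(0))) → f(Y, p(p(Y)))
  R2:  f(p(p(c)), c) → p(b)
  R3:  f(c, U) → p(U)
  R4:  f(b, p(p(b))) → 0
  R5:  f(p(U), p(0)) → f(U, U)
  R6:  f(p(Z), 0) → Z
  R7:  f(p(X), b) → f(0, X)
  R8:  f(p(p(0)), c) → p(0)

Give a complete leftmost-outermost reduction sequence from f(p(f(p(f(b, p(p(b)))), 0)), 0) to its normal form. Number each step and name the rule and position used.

0

1. f(p(f(p(f(b, p(p(b)))), 0)), 0)  →  f(p(f(b, p(p(b)))), 0)   [R6 at ε]
2. f(p(f(b, p(p(b)))), 0)  →  f(b, p(p(b)))   [R6 at ε]
3. f(b, p(p(b)))  →  0   [R4 at ε]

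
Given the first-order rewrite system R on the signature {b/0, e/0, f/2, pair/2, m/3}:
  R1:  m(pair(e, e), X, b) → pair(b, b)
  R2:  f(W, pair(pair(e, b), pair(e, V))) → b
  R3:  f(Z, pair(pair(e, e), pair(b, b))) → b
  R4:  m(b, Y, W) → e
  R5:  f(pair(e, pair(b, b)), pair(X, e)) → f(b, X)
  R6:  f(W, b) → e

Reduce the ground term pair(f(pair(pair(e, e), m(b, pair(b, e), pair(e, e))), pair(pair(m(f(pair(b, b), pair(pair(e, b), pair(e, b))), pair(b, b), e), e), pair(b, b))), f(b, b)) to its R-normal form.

pair(b, e)

1. pair(f(pair(pair(e, e), m(b, pair(b, e), pair(e, e))), pair(pair(m(f(pair(b, b), pair(pair(e, b), pair(e, b))), pair(b, b), e), e), pair(b, b))), f(b, b))  →  pair(f(pair(pair(e, e), e), pair(pair(m(f(pair(b, b), pair(pair(e, b), pair(e, b))), pair(b, b), e), e), pair(b, b))), f(b, b))   [R4 at 1.1.2]
2. pair(f(pair(pair(e, e), e), pair(pair(m(f(pair(b, b), pair(pair(e, b), pair(e, b))), pair(b, b), e), e), pair(b, b))), f(b, b))  →  pair(f(pair(pair(e, e), e), pair(pair(m(b, pair(b, b), e), e), pair(b, b))), f(b, b))   [R2 at 1.2.1.1.1]
3. pair(f(pair(pair(e, e), e), pair(pair(m(b, pair(b, b), e), e), pair(b, b))), f(b, b))  →  pair(f(pair(pair(e, e), e), pair(pair(e, e), pair(b, b))), f(b, b))   [R4 at 1.2.1.1]
4. pair(f(pair(pair(e, e), e), pair(pair(e, e), pair(b, b))), f(b, b))  →  pair(b, f(b, b))   [R3 at 1]
5. pair(b, f(b, b))  →  pair(b, e)   [R6 at 2]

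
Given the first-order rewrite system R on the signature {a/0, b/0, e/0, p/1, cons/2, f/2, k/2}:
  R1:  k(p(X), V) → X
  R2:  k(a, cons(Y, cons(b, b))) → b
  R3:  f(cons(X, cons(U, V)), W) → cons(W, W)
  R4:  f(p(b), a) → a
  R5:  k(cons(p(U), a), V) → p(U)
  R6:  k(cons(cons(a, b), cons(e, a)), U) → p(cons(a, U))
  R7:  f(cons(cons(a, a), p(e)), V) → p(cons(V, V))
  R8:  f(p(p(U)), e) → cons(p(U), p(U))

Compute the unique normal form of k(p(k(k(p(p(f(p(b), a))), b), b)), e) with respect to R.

a

1. k(p(k(k(p(p(f(p(b), a))), b), b)), e)  →  k(k(p(p(f(p(b), a))), b), b)   [R1 at ε]
2. k(k(p(p(f(p(b), a))), b), b)  →  k(p(f(p(b), a)), b)   [R1 at 1]
3. k(p(f(p(b), a)), b)  →  f(p(b), a)   [R1 at ε]
4. f(p(b), a)  →  a   [R4 at ε]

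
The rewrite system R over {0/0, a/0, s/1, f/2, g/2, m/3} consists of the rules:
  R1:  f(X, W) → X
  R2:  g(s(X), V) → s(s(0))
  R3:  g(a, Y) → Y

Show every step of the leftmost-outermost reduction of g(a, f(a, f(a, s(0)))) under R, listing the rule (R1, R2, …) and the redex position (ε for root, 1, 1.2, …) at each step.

a

1. g(a, f(a, f(a, s(0))))  →  f(a, f(a, s(0)))   [R3 at ε]
2. f(a, f(a, s(0)))  →  a   [R1 at ε]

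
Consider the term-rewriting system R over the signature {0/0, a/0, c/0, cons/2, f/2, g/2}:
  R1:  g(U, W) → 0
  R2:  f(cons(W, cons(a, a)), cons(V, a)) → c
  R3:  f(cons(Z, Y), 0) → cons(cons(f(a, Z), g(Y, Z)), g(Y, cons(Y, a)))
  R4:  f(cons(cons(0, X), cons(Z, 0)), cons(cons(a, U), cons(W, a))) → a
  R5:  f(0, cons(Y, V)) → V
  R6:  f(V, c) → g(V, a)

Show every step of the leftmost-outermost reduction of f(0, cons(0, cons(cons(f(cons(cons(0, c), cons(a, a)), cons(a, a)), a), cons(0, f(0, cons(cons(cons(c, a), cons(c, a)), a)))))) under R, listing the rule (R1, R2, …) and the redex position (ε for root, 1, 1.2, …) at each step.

1. f(0, cons(0, cons(cons(f(cons(cons(0, c), cons(a, a)), cons(a, a)), a), cons(0, f(0, cons(cons(cons(c, a), cons(c, a)), a))))))  →  cons(cons(f(cons(cons(0, c), cons(a, a)), cons(a, a)), a), cons(0, f(0, cons(cons(cons(c, a), cons(c, a)), a))))   [R5 at ε]
2. cons(cons(f(cons(cons(0, c), cons(a, a)), cons(a, a)), a), cons(0, f(0, cons(cons(cons(c, a), cons(c, a)), a))))  →  cons(cons(c, a), cons(0, f(0, cons(cons(cons(c, a), cons(c, a)), a))))   [R2 at 1.1]
3. cons(cons(c, a), cons(0, f(0, cons(cons(cons(c, a), cons(c, a)), a))))  →  cons(cons(c, a), cons(0, a))   [R5 at 2.2]

cons(cons(c, a), cons(0, a))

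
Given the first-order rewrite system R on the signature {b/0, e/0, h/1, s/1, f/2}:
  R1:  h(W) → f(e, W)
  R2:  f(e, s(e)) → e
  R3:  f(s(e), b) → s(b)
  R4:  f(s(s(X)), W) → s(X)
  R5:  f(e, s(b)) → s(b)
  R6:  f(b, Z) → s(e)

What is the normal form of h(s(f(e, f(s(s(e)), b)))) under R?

e

1. h(s(f(e, f(s(s(e)), b))))  →  f(e, s(f(e, f(s(s(e)), b))))   [R1 at ε]
2. f(e, s(f(e, f(s(s(e)), b))))  →  f(e, s(f(e, s(e))))   [R4 at 2.1.2]
3. f(e, s(f(e, s(e))))  →  f(e, s(e))   [R2 at 2.1]
4. f(e, s(e))  →  e   [R2 at ε]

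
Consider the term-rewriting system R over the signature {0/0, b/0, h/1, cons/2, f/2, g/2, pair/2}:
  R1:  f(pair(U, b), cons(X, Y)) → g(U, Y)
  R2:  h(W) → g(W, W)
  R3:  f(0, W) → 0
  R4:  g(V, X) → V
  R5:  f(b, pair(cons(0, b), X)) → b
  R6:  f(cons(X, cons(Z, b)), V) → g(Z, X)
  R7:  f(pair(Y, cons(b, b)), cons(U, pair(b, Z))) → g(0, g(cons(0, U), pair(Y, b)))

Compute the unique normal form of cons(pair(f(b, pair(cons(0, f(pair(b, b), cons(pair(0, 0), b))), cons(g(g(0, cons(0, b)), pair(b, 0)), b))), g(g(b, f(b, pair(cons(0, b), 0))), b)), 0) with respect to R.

1. cons(pair(f(b, pair(cons(0, f(pair(b, b), cons(pair(0, 0), b))), cons(g(g(0, cons(0, b)), pair(b, 0)), b))), g(g(b, f(b, pair(cons(0, b), 0))), b)), 0)  →  cons(pair(f(b, pair(cons(0, g(b, b)), cons(g(g(0, cons(0, b)), pair(b, 0)), b))), g(g(b, f(b, pair(cons(0, b), 0))), b)), 0)   [R1 at 1.1.2.1.2]
2. cons(pair(f(b, pair(cons(0, g(b, b)), cons(g(g(0, cons(0, b)), pair(b, 0)), b))), g(g(b, f(b, pair(cons(0, b), 0))), b)), 0)  →  cons(pair(f(b, pair(cons(0, b), cons(g(g(0, cons(0, b)), pair(b, 0)), b))), g(g(b, f(b, pair(cons(0, b), 0))), b)), 0)   [R4 at 1.1.2.1.2]
3. cons(pair(f(b, pair(cons(0, b), cons(g(g(0, cons(0, b)), pair(b, 0)), b))), g(g(b, f(b, pair(cons(0, b), 0))), b)), 0)  →  cons(pair(b, g(g(b, f(b, pair(cons(0, b), 0))), b)), 0)   [R5 at 1.1]
4. cons(pair(b, g(g(b, f(b, pair(cons(0, b), 0))), b)), 0)  →  cons(pair(b, g(b, f(b, pair(cons(0, b), 0)))), 0)   [R4 at 1.2]
5. cons(pair(b, g(b, f(b, pair(cons(0, b), 0)))), 0)  →  cons(pair(b, b), 0)   [R4 at 1.2]

cons(pair(b, b), 0)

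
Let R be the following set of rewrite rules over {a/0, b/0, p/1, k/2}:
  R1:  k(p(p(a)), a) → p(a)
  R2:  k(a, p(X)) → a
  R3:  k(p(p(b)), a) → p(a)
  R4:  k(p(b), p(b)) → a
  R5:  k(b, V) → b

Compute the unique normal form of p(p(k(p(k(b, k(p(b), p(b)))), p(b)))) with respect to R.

p(p(a))

1. p(p(k(p(k(b, k(p(b), p(b)))), p(b))))  →  p(p(k(p(b), p(b))))   [R5 at 1.1.1.1]
2. p(p(k(p(b), p(b))))  →  p(p(a))   [R4 at 1.1]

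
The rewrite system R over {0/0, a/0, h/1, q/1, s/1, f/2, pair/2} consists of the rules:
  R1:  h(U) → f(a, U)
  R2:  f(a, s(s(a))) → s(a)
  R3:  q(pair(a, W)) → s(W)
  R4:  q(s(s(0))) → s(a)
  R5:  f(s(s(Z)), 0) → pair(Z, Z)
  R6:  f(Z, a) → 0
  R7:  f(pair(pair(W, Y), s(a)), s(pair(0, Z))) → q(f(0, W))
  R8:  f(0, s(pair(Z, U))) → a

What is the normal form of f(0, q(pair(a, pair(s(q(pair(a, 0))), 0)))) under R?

1. f(0, q(pair(a, pair(s(q(pair(a, 0))), 0))))  →  f(0, s(pair(s(q(pair(a, 0))), 0)))   [R3 at 2]
2. f(0, s(pair(s(q(pair(a, 0))), 0)))  →  a   [R8 at ε]

a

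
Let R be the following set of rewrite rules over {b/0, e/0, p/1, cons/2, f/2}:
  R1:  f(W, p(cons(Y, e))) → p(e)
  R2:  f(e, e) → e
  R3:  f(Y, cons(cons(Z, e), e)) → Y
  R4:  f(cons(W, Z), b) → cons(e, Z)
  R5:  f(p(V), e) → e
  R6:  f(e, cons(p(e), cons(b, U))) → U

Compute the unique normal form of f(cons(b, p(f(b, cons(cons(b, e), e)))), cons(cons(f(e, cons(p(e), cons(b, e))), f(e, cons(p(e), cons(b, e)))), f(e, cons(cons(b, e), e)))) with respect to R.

1. f(cons(b, p(f(b, cons(cons(b, e), e)))), cons(cons(f(e, cons(p(e), cons(b, e))), f(e, cons(p(e), cons(b, e)))), f(e, cons(cons(b, e), e))))  →  f(cons(b, p(b)), cons(cons(f(e, cons(p(e), cons(b, e))), f(e, cons(p(e), cons(b, e)))), f(e, cons(cons(b, e), e))))   [R3 at 1.2.1]
2. f(cons(b, p(b)), cons(cons(f(e, cons(p(e), cons(b, e))), f(e, cons(p(e), cons(b, e)))), f(e, cons(cons(b, e), e))))  →  f(cons(b, p(b)), cons(cons(e, f(e, cons(p(e), cons(b, e)))), f(e, cons(cons(b, e), e))))   [R6 at 2.1.1]
3. f(cons(b, p(b)), cons(cons(e, f(e, cons(p(e), cons(b, e)))), f(e, cons(cons(b, e), e))))  →  f(cons(b, p(b)), cons(cons(e, e), f(e, cons(cons(b, e), e))))   [R6 at 2.1.2]
4. f(cons(b, p(b)), cons(cons(e, e), f(e, cons(cons(b, e), e))))  →  f(cons(b, p(b)), cons(cons(e, e), e))   [R3 at 2.2]
5. f(cons(b, p(b)), cons(cons(e, e), e))  →  cons(b, p(b))   [R3 at ε]

cons(b, p(b))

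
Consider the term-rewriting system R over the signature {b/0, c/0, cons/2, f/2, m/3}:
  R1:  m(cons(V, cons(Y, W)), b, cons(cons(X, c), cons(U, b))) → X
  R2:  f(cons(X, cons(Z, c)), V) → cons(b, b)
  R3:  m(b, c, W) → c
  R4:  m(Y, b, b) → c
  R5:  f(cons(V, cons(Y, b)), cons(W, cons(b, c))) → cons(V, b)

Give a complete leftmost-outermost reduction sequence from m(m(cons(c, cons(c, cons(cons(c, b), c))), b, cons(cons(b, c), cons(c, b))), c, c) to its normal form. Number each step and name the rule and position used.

c

1. m(m(cons(c, cons(c, cons(cons(c, b), c))), b, cons(cons(b, c), cons(c, b))), c, c)  →  m(b, c, c)   [R1 at 1]
2. m(b, c, c)  →  c   [R3 at ε]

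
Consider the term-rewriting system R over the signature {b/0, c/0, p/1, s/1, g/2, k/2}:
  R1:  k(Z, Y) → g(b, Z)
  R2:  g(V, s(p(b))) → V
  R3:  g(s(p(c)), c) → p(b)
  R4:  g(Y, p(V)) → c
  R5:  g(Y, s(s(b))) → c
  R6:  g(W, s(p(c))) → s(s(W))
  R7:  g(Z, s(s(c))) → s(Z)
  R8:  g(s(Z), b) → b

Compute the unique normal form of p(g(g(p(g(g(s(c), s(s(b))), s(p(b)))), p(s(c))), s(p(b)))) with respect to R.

1. p(g(g(p(g(g(s(c), s(s(b))), s(p(b)))), p(s(c))), s(p(b))))  →  p(g(p(g(g(s(c), s(s(b))), s(p(b)))), p(s(c))))   [R2 at 1]
2. p(g(p(g(g(s(c), s(s(b))), s(p(b)))), p(s(c))))  →  p(c)   [R4 at 1]

p(c)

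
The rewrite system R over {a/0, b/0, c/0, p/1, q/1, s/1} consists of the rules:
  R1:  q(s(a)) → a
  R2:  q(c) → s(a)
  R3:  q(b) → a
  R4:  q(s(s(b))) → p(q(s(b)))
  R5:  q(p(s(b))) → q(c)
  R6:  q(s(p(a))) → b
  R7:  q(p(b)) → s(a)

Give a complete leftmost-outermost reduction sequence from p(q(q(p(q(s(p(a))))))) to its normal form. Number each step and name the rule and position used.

1. p(q(q(p(q(s(p(a)))))))  →  p(q(q(p(b))))   [R6 at 1.1.1.1]
2. p(q(q(p(b))))  →  p(q(s(a)))   [R7 at 1.1]
3. p(q(s(a)))  →  p(a)   [R1 at 1]

p(a)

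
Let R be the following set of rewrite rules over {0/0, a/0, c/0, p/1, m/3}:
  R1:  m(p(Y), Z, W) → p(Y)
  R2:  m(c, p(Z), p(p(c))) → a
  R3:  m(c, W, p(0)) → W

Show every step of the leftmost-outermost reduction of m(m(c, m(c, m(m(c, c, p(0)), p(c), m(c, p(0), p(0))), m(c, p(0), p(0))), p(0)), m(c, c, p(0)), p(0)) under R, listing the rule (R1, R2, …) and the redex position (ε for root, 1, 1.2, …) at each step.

p(c)

1. m(m(c, m(c, m(m(c, c, p(0)), p(c), m(c, p(0), p(0))), m(c, p(0), p(0))), p(0)), m(c, c, p(0)), p(0))  →  m(m(c, m(m(c, c, p(0)), p(c), m(c, p(0), p(0))), m(c, p(0), p(0))), m(c, c, p(0)), p(0))   [R3 at 1]
2. m(m(c, m(m(c, c, p(0)), p(c), m(c, p(0), p(0))), m(c, p(0), p(0))), m(c, c, p(0)), p(0))  →  m(m(c, m(c, p(c), m(c, p(0), p(0))), m(c, p(0), p(0))), m(c, c, p(0)), p(0))   [R3 at 1.2.1]
3. m(m(c, m(c, p(c), m(c, p(0), p(0))), m(c, p(0), p(0))), m(c, c, p(0)), p(0))  →  m(m(c, m(c, p(c), p(0)), m(c, p(0), p(0))), m(c, c, p(0)), p(0))   [R3 at 1.2.3]
4. m(m(c, m(c, p(c), p(0)), m(c, p(0), p(0))), m(c, c, p(0)), p(0))  →  m(m(c, p(c), m(c, p(0), p(0))), m(c, c, p(0)), p(0))   [R3 at 1.2]
5. m(m(c, p(c), m(c, p(0), p(0))), m(c, c, p(0)), p(0))  →  m(m(c, p(c), p(0)), m(c, c, p(0)), p(0))   [R3 at 1.3]
6. m(m(c, p(c), p(0)), m(c, c, p(0)), p(0))  →  m(p(c), m(c, c, p(0)), p(0))   [R3 at 1]
7. m(p(c), m(c, c, p(0)), p(0))  →  p(c)   [R1 at ε]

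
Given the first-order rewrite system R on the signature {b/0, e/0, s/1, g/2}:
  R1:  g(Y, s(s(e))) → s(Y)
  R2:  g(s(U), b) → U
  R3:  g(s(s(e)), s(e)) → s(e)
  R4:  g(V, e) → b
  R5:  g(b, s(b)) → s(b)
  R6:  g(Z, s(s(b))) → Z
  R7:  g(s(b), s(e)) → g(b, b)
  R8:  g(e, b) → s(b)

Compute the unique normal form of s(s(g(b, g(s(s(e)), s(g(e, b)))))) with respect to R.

s(s(s(b)))

1. s(s(g(b, g(s(s(e)), s(g(e, b))))))  →  s(s(g(b, g(s(s(e)), s(s(b))))))   [R8 at 1.1.2.2.1]
2. s(s(g(b, g(s(s(e)), s(s(b))))))  →  s(s(g(b, s(s(e)))))   [R6 at 1.1.2]
3. s(s(g(b, s(s(e)))))  →  s(s(s(b)))   [R1 at 1.1]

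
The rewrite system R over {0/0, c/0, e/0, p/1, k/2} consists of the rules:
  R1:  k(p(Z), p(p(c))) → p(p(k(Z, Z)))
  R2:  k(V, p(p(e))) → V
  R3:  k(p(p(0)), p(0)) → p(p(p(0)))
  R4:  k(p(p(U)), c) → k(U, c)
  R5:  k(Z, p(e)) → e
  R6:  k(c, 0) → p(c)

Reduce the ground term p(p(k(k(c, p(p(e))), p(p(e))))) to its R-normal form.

p(p(c))

1. p(p(k(k(c, p(p(e))), p(p(e)))))  →  p(p(k(c, p(p(e)))))   [R2 at 1.1]
2. p(p(k(c, p(p(e)))))  →  p(p(c))   [R2 at 1.1]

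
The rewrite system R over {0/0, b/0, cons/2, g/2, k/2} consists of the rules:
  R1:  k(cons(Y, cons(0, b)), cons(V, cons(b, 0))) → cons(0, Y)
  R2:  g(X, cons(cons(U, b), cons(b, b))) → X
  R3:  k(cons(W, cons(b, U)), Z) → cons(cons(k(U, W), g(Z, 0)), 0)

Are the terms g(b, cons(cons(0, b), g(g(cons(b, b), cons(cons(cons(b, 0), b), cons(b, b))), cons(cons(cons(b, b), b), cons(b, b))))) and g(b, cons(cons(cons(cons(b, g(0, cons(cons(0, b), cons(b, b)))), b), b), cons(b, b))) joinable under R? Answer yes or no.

Reduce t₁ = g(b, cons(cons(0, b), g(g(cons(b, b), cons(cons(cons(b, 0), b), cons(b, b))), cons(cons(cons(b, b), b), cons(b, b))))):
1. g(b, cons(cons(0, b), g(g(cons(b, b), cons(cons(cons(b, 0), b), cons(b, b))), cons(cons(cons(b, b), b), cons(b, b)))))  →  g(b, cons(cons(0, b), g(cons(b, b), cons(cons(cons(b, 0), b), cons(b, b)))))   [R2 at 2.2]
2. g(b, cons(cons(0, b), g(cons(b, b), cons(cons(cons(b, 0), b), cons(b, b)))))  →  g(b, cons(cons(0, b), cons(b, b)))   [R2 at 2.2]
3. g(b, cons(cons(0, b), cons(b, b)))  →  b   [R2 at ε]

Reduce t₂ = g(b, cons(cons(cons(cons(b, g(0, cons(cons(0, b), cons(b, b)))), b), b), cons(b, b))):
1. g(b, cons(cons(cons(cons(b, g(0, cons(cons(0, b), cons(b, b)))), b), b), cons(b, b)))  →  b   [R2 at ε]

yes — NF(t₁) = b, NF(t₂) = b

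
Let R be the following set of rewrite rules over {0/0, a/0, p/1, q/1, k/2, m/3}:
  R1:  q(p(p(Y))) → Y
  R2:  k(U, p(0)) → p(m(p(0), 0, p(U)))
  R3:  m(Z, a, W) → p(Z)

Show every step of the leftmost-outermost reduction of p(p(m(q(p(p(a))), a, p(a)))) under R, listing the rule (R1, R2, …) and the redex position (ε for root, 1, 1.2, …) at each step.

p(p(p(a)))

1. p(p(m(q(p(p(a))), a, p(a))))  →  p(p(p(q(p(p(a))))))   [R3 at 1.1]
2. p(p(p(q(p(p(a))))))  →  p(p(p(a)))   [R1 at 1.1.1]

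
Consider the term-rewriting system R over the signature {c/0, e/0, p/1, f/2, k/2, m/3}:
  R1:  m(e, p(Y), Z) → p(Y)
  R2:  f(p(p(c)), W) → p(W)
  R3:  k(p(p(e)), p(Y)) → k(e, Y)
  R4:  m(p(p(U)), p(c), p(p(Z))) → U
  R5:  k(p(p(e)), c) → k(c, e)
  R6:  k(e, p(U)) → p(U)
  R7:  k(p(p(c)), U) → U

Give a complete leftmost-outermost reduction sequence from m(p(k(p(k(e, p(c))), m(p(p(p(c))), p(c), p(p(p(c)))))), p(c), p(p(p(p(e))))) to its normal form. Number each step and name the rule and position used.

c

1. m(p(k(p(k(e, p(c))), m(p(p(p(c))), p(c), p(p(p(c)))))), p(c), p(p(p(p(e)))))  →  m(p(k(p(p(c)), m(p(p(p(c))), p(c), p(p(p(c)))))), p(c), p(p(p(p(e)))))   [R6 at 1.1.1.1]
2. m(p(k(p(p(c)), m(p(p(p(c))), p(c), p(p(p(c)))))), p(c), p(p(p(p(e)))))  →  m(p(m(p(p(p(c))), p(c), p(p(p(c))))), p(c), p(p(p(p(e)))))   [R7 at 1.1]
3. m(p(m(p(p(p(c))), p(c), p(p(p(c))))), p(c), p(p(p(p(e)))))  →  m(p(p(c)), p(c), p(p(p(p(e)))))   [R4 at 1.1]
4. m(p(p(c)), p(c), p(p(p(p(e)))))  →  c   [R4 at ε]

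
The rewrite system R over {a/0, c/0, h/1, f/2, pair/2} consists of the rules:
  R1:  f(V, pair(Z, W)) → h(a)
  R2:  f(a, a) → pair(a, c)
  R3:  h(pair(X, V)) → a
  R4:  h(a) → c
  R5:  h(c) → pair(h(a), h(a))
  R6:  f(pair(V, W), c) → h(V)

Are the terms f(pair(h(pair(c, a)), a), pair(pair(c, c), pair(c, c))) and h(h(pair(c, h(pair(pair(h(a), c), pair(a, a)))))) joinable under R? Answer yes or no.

yes — NF(t₁) = c, NF(t₂) = c

Reduce t₁ = f(pair(h(pair(c, a)), a), pair(pair(c, c), pair(c, c))):
1. f(pair(h(pair(c, a)), a), pair(pair(c, c), pair(c, c)))  →  h(a)   [R1 at ε]
2. h(a)  →  c   [R4 at ε]

Reduce t₂ = h(h(pair(c, h(pair(pair(h(a), c), pair(a, a)))))):
1. h(h(pair(c, h(pair(pair(h(a), c), pair(a, a))))))  →  h(a)   [R3 at 1]
2. h(a)  →  c   [R4 at ε]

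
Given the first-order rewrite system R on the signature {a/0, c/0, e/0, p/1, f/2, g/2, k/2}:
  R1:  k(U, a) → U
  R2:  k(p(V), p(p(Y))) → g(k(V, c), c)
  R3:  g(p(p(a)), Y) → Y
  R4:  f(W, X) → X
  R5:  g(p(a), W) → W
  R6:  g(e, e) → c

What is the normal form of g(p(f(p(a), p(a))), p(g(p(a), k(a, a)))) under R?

p(a)

1. g(p(f(p(a), p(a))), p(g(p(a), k(a, a))))  →  g(p(p(a)), p(g(p(a), k(a, a))))   [R4 at 1.1]
2. g(p(p(a)), p(g(p(a), k(a, a))))  →  p(g(p(a), k(a, a)))   [R3 at ε]
3. p(g(p(a), k(a, a)))  →  p(k(a, a))   [R5 at 1]
4. p(k(a, a))  →  p(a)   [R1 at 1]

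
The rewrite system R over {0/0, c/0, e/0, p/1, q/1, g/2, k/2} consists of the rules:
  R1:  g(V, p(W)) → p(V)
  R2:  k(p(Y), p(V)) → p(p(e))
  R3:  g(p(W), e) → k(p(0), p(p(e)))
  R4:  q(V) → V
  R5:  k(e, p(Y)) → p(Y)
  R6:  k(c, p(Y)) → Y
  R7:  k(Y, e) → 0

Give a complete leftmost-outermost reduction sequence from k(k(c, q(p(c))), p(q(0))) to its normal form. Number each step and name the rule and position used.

0

1. k(k(c, q(p(c))), p(q(0)))  →  k(k(c, p(c)), p(q(0)))   [R4 at 1.2]
2. k(k(c, p(c)), p(q(0)))  →  k(c, p(q(0)))   [R6 at 1]
3. k(c, p(q(0)))  →  q(0)   [R6 at ε]
4. q(0)  →  0   [R4 at ε]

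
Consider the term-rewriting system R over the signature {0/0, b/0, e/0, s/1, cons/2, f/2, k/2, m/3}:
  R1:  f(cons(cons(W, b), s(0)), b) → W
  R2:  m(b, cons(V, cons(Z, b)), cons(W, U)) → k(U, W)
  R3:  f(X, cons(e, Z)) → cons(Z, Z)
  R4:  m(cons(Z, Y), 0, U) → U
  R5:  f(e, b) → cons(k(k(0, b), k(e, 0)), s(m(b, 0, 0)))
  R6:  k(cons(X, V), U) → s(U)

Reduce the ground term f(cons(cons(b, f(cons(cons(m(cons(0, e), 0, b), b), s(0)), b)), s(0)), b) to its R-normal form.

1. f(cons(cons(b, f(cons(cons(m(cons(0, e), 0, b), b), s(0)), b)), s(0)), b)  →  f(cons(cons(b, m(cons(0, e), 0, b)), s(0)), b)   [R1 at 1.1.2]
2. f(cons(cons(b, m(cons(0, e), 0, b)), s(0)), b)  →  f(cons(cons(b, b), s(0)), b)   [R4 at 1.1.2]
3. f(cons(cons(b, b), s(0)), b)  →  b   [R1 at ε]

b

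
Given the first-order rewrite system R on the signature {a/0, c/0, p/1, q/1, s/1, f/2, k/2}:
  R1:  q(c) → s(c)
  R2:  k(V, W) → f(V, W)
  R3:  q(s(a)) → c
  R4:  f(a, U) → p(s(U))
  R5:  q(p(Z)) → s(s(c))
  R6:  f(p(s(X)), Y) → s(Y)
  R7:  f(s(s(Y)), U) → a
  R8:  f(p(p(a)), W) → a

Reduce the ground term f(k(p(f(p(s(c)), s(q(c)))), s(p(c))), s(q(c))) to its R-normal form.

1. f(k(p(f(p(s(c)), s(q(c)))), s(p(c))), s(q(c)))  →  f(f(p(f(p(s(c)), s(q(c)))), s(p(c))), s(q(c)))   [R2 at 1]
2. f(f(p(f(p(s(c)), s(q(c)))), s(p(c))), s(q(c)))  →  f(f(p(s(s(q(c)))), s(p(c))), s(q(c)))   [R6 at 1.1.1]
3. f(f(p(s(s(q(c)))), s(p(c))), s(q(c)))  →  f(s(s(p(c))), s(q(c)))   [R6 at 1]
4. f(s(s(p(c))), s(q(c)))  →  a   [R7 at ε]

a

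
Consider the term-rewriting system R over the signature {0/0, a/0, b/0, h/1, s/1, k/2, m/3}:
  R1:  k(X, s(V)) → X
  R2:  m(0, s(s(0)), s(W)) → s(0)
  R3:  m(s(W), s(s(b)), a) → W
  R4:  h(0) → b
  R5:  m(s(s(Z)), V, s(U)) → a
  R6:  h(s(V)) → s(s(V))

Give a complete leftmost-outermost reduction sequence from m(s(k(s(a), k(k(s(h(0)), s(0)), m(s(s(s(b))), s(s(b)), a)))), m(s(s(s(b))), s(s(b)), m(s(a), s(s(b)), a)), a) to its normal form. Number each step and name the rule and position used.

1. m(s(k(s(a), k(k(s(h(0)), s(0)), m(s(s(s(b))), s(s(b)), a)))), m(s(s(s(b))), s(s(b)), m(s(a), s(s(b)), a)), a)  →  m(s(k(s(a), k(s(h(0)), m(s(s(s(b))), s(s(b)), a)))), m(s(s(s(b))), s(s(b)), m(s(a), s(s(b)), a)), a)   [R1 at 1.1.2.1]
2. m(s(k(s(a), k(s(h(0)), m(s(s(s(b))), s(s(b)), a)))), m(s(s(s(b))), s(s(b)), m(s(a), s(s(b)), a)), a)  →  m(s(k(s(a), k(s(b), m(s(s(s(b))), s(s(b)), a)))), m(s(s(s(b))), s(s(b)), m(s(a), s(s(b)), a)), a)   [R4 at 1.1.2.1.1]
3. m(s(k(s(a), k(s(b), m(s(s(s(b))), s(s(b)), a)))), m(s(s(s(b))), s(s(b)), m(s(a), s(s(b)), a)), a)  →  m(s(k(s(a), k(s(b), s(s(b))))), m(s(s(s(b))), s(s(b)), m(s(a), s(s(b)), a)), a)   [R3 at 1.1.2.2]
4. m(s(k(s(a), k(s(b), s(s(b))))), m(s(s(s(b))), s(s(b)), m(s(a), s(s(b)), a)), a)  →  m(s(k(s(a), s(b))), m(s(s(s(b))), s(s(b)), m(s(a), s(s(b)), a)), a)   [R1 at 1.1.2]
5. m(s(k(s(a), s(b))), m(s(s(s(b))), s(s(b)), m(s(a), s(s(b)), a)), a)  →  m(s(s(a)), m(s(s(s(b))), s(s(b)), m(s(a), s(s(b)), a)), a)   [R1 at 1.1]
6. m(s(s(a)), m(s(s(s(b))), s(s(b)), m(s(a), s(s(b)), a)), a)  →  m(s(s(a)), m(s(s(s(b))), s(s(b)), a), a)   [R3 at 2.3]
7. m(s(s(a)), m(s(s(s(b))), s(s(b)), a), a)  →  m(s(s(a)), s(s(b)), a)   [R3 at 2]
8. m(s(s(a)), s(s(b)), a)  →  s(a)   [R3 at ε]

s(a)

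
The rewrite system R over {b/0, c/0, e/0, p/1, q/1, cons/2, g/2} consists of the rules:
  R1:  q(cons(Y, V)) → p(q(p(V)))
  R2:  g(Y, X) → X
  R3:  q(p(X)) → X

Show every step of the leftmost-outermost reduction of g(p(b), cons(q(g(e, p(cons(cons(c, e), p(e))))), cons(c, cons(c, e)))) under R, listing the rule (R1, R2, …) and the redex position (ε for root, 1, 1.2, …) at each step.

1. g(p(b), cons(q(g(e, p(cons(cons(c, e), p(e))))), cons(c, cons(c, e))))  →  cons(q(g(e, p(cons(cons(c, e), p(e))))), cons(c, cons(c, e)))   [R2 at ε]
2. cons(q(g(e, p(cons(cons(c, e), p(e))))), cons(c, cons(c, e)))  →  cons(q(p(cons(cons(c, e), p(e)))), cons(c, cons(c, e)))   [R2 at 1.1]
3. cons(q(p(cons(cons(c, e), p(e)))), cons(c, cons(c, e)))  →  cons(cons(cons(c, e), p(e)), cons(c, cons(c, e)))   [R3 at 1]

cons(cons(cons(c, e), p(e)), cons(c, cons(c, e)))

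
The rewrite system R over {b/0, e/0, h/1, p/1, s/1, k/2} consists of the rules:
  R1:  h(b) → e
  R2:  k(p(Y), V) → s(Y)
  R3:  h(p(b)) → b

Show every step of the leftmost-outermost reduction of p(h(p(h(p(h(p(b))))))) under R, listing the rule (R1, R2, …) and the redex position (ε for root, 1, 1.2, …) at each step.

1. p(h(p(h(p(h(p(b)))))))  →  p(h(p(h(p(b)))))   [R3 at 1.1.1.1.1]
2. p(h(p(h(p(b)))))  →  p(h(p(b)))   [R3 at 1.1.1]
3. p(h(p(b)))  →  p(b)   [R3 at 1]

p(b)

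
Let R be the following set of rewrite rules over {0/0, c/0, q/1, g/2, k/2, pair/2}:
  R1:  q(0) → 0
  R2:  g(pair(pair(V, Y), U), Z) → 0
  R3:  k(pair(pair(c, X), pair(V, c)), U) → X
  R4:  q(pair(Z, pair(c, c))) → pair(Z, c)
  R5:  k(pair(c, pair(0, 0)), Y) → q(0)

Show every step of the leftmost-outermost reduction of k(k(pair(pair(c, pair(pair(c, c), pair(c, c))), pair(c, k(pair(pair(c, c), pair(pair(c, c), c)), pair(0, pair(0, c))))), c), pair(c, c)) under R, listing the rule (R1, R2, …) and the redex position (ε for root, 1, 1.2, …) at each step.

c

1. k(k(pair(pair(c, pair(pair(c, c), pair(c, c))), pair(c, k(pair(pair(c, c), pair(pair(c, c), c)), pair(0, pair(0, c))))), c), pair(c, c))  →  k(k(pair(pair(c, pair(pair(c, c), pair(c, c))), pair(c, c)), c), pair(c, c))   [R3 at 1.1.2.2]
2. k(k(pair(pair(c, pair(pair(c, c), pair(c, c))), pair(c, c)), c), pair(c, c))  →  k(pair(pair(c, c), pair(c, c)), pair(c, c))   [R3 at 1]
3. k(pair(pair(c, c), pair(c, c)), pair(c, c))  →  c   [R3 at ε]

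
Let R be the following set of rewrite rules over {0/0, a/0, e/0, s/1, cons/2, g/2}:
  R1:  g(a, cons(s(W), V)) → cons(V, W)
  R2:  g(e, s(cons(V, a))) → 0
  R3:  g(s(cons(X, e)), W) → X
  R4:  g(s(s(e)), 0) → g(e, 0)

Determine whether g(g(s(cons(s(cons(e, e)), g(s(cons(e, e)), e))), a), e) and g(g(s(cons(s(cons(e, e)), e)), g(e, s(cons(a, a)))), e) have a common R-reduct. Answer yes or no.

yes — NF(t₁) = e, NF(t₂) = e

Reduce t₁ = g(g(s(cons(s(cons(e, e)), g(s(cons(e, e)), e))), a), e):
1. g(g(s(cons(s(cons(e, e)), g(s(cons(e, e)), e))), a), e)  →  g(g(s(cons(s(cons(e, e)), e)), a), e)   [R3 at 1.1.1.2]
2. g(g(s(cons(s(cons(e, e)), e)), a), e)  →  g(s(cons(e, e)), e)   [R3 at 1]
3. g(s(cons(e, e)), e)  →  e   [R3 at ε]

Reduce t₂ = g(g(s(cons(s(cons(e, e)), e)), g(e, s(cons(a, a)))), e):
1. g(g(s(cons(s(cons(e, e)), e)), g(e, s(cons(a, a)))), e)  →  g(s(cons(e, e)), e)   [R3 at 1]
2. g(s(cons(e, e)), e)  →  e   [R3 at ε]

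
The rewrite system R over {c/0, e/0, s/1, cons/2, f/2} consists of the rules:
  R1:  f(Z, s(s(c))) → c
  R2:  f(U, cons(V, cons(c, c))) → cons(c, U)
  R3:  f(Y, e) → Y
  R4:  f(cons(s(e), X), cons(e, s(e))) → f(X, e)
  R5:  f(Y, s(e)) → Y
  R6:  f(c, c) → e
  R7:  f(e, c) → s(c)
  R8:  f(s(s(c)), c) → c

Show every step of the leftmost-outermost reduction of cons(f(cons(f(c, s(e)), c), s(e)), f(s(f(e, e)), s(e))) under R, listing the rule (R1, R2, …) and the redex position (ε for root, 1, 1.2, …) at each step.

cons(cons(c, c), s(e))

1. cons(f(cons(f(c, s(e)), c), s(e)), f(s(f(e, e)), s(e)))  →  cons(cons(f(c, s(e)), c), f(s(f(e, e)), s(e)))   [R5 at 1]
2. cons(cons(f(c, s(e)), c), f(s(f(e, e)), s(e)))  →  cons(cons(c, c), f(s(f(e, e)), s(e)))   [R5 at 1.1]
3. cons(cons(c, c), f(s(f(e, e)), s(e)))  →  cons(cons(c, c), s(f(e, e)))   [R5 at 2]
4. cons(cons(c, c), s(f(e, e)))  →  cons(cons(c, c), s(e))   [R3 at 2.1]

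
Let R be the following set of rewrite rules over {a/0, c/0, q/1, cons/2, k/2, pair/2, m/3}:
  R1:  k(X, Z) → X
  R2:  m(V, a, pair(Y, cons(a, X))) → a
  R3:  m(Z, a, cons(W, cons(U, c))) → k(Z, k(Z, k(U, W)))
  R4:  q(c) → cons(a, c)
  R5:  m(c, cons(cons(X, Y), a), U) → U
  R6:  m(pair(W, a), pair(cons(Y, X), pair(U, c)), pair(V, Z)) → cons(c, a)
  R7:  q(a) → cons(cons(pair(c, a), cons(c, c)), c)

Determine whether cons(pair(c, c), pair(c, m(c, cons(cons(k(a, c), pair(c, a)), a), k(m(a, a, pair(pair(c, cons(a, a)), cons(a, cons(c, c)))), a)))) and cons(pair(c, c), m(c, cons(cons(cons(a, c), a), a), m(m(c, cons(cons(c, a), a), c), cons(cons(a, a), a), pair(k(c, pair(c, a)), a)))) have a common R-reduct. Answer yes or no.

yes — NF(t₁) = cons(pair(c, c), pair(c, a)), NF(t₂) = cons(pair(c, c), pair(c, a))

Reduce t₁ = cons(pair(c, c), pair(c, m(c, cons(cons(k(a, c), pair(c, a)), a), k(m(a, a, pair(pair(c, cons(a, a)), cons(a, cons(c, c)))), a)))):
1. cons(pair(c, c), pair(c, m(c, cons(cons(k(a, c), pair(c, a)), a), k(m(a, a, pair(pair(c, cons(a, a)), cons(a, cons(c, c)))), a))))  →  cons(pair(c, c), pair(c, k(m(a, a, pair(pair(c, cons(a, a)), cons(a, cons(c, c)))), a)))   [R5 at 2.2]
2. cons(pair(c, c), pair(c, k(m(a, a, pair(pair(c, cons(a, a)), cons(a, cons(c, c)))), a)))  →  cons(pair(c, c), pair(c, m(a, a, pair(pair(c, cons(a, a)), cons(a, cons(c, c))))))   [R1 at 2.2]
3. cons(pair(c, c), pair(c, m(a, a, pair(pair(c, cons(a, a)), cons(a, cons(c, c))))))  →  cons(pair(c, c), pair(c, a))   [R2 at 2.2]

Reduce t₂ = cons(pair(c, c), m(c, cons(cons(cons(a, c), a), a), m(m(c, cons(cons(c, a), a), c), cons(cons(a, a), a), pair(k(c, pair(c, a)), a)))):
1. cons(pair(c, c), m(c, cons(cons(cons(a, c), a), a), m(m(c, cons(cons(c, a), a), c), cons(cons(a, a), a), pair(k(c, pair(c, a)), a))))  →  cons(pair(c, c), m(m(c, cons(cons(c, a), a), c), cons(cons(a, a), a), pair(k(c, pair(c, a)), a)))   [R5 at 2]
2. cons(pair(c, c), m(m(c, cons(cons(c, a), a), c), cons(cons(a, a), a), pair(k(c, pair(c, a)), a)))  →  cons(pair(c, c), m(c, cons(cons(a, a), a), pair(k(c, pair(c, a)), a)))   [R5 at 2.1]
3. cons(pair(c, c), m(c, cons(cons(a, a), a), pair(k(c, pair(c, a)), a)))  →  cons(pair(c, c), pair(k(c, pair(c, a)), a))   [R5 at 2]
4. cons(pair(c, c), pair(k(c, pair(c, a)), a))  →  cons(pair(c, c), pair(c, a))   [R1 at 2.1]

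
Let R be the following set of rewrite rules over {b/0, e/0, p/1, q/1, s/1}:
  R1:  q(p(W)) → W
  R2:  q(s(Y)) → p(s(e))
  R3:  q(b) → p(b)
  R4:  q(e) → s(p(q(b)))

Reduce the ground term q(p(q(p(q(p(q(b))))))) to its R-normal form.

p(b)

1. q(p(q(p(q(p(q(b)))))))  →  q(p(q(p(q(b)))))   [R1 at ε]
2. q(p(q(p(q(b)))))  →  q(p(q(b)))   [R1 at ε]
3. q(p(q(b)))  →  q(b)   [R1 at ε]
4. q(b)  →  p(b)   [R3 at ε]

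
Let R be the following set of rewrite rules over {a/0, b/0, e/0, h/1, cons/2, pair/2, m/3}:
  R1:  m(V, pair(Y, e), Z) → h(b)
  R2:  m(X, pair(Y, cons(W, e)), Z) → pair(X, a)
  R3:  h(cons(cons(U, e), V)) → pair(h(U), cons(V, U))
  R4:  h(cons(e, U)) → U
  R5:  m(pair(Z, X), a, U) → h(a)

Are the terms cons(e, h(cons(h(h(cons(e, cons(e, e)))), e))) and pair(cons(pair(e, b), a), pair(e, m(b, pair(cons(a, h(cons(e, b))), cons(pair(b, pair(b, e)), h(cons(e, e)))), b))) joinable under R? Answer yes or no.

Reduce t₁ = cons(e, h(cons(h(h(cons(e, cons(e, e)))), e))):
1. cons(e, h(cons(h(h(cons(e, cons(e, e)))), e)))  →  cons(e, h(cons(h(cons(e, e)), e)))   [R4 at 2.1.1.1]
2. cons(e, h(cons(h(cons(e, e)), e)))  →  cons(e, h(cons(e, e)))   [R4 at 2.1.1]
3. cons(e, h(cons(e, e)))  →  cons(e, e)   [R4 at 2]

Reduce t₂ = pair(cons(pair(e, b), a), pair(e, m(b, pair(cons(a, h(cons(e, b))), cons(pair(b, pair(b, e)), h(cons(e, e)))), b))):
1. pair(cons(pair(e, b), a), pair(e, m(b, pair(cons(a, h(cons(e, b))), cons(pair(b, pair(b, e)), h(cons(e, e)))), b)))  →  pair(cons(pair(e, b), a), pair(e, m(b, pair(cons(a, b), cons(pair(b, pair(b, e)), h(cons(e, e)))), b)))   [R4 at 2.2.2.1.2]
2. pair(cons(pair(e, b), a), pair(e, m(b, pair(cons(a, b), cons(pair(b, pair(b, e)), h(cons(e, e)))), b)))  →  pair(cons(pair(e, b), a), pair(e, m(b, pair(cons(a, b), cons(pair(b, pair(b, e)), e)), b)))   [R4 at 2.2.2.2.2]
3. pair(cons(pair(e, b), a), pair(e, m(b, pair(cons(a, b), cons(pair(b, pair(b, e)), e)), b)))  →  pair(cons(pair(e, b), a), pair(e, pair(b, a)))   [R2 at 2.2]

no — NF(t₁) = cons(e, e), NF(t₂) = pair(cons(pair(e, b), a), pair(e, pair(b, a)))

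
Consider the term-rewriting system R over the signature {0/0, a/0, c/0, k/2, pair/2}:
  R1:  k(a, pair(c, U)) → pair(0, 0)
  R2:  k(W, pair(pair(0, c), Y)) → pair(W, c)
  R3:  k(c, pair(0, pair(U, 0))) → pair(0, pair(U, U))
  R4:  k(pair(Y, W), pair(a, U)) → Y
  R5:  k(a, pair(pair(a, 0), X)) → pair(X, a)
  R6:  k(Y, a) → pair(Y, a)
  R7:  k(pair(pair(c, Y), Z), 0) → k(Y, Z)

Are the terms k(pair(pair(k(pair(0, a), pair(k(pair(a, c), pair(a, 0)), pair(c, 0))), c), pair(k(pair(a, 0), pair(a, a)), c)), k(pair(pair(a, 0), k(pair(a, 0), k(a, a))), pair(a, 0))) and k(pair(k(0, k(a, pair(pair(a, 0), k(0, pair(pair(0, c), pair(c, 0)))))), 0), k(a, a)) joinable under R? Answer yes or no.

yes — NF(t₁) = pair(0, c), NF(t₂) = pair(0, c)

Reduce t₁ = k(pair(pair(k(pair(0, a), pair(k(pair(a, c), pair(a, 0)), pair(c, 0))), c), pair(k(pair(a, 0), pair(a, a)), c)), k(pair(pair(a, 0), k(pair(a, 0), k(a, a))), pair(a, 0))):
1. k(pair(pair(k(pair(0, a), pair(k(pair(a, c), pair(a, 0)), pair(c, 0))), c), pair(k(pair(a, 0), pair(a, a)), c)), k(pair(pair(a, 0), k(pair(a, 0), k(a, a))), pair(a, 0)))  →  k(pair(pair(k(pair(0, a), pair(a, pair(c, 0))), c), pair(k(pair(a, 0), pair(a, a)), c)), k(pair(pair(a, 0), k(pair(a, 0), k(a, a))), pair(a, 0)))   [R4 at 1.1.1.2.1]
2. k(pair(pair(k(pair(0, a), pair(a, pair(c, 0))), c), pair(k(pair(a, 0), pair(a, a)), c)), k(pair(pair(a, 0), k(pair(a, 0), k(a, a))), pair(a, 0)))  →  k(pair(pair(0, c), pair(k(pair(a, 0), pair(a, a)), c)), k(pair(pair(a, 0), k(pair(a, 0), k(a, a))), pair(a, 0)))   [R4 at 1.1.1]
3. k(pair(pair(0, c), pair(k(pair(a, 0), pair(a, a)), c)), k(pair(pair(a, 0), k(pair(a, 0), k(a, a))), pair(a, 0)))  →  k(pair(pair(0, c), pair(a, c)), k(pair(pair(a, 0), k(pair(a, 0), k(a, a))), pair(a, 0)))   [R4 at 1.2.1]
4. k(pair(pair(0, c), pair(a, c)), k(pair(pair(a, 0), k(pair(a, 0), k(a, a))), pair(a, 0)))  →  k(pair(pair(0, c), pair(a, c)), pair(a, 0))   [R4 at 2]
5. k(pair(pair(0, c), pair(a, c)), pair(a, 0))  →  pair(0, c)   [R4 at ε]

Reduce t₂ = k(pair(k(0, k(a, pair(pair(a, 0), k(0, pair(pair(0, c), pair(c, 0)))))), 0), k(a, a)):
1. k(pair(k(0, k(a, pair(pair(a, 0), k(0, pair(pair(0, c), pair(c, 0)))))), 0), k(a, a))  →  k(pair(k(0, pair(k(0, pair(pair(0, c), pair(c, 0))), a)), 0), k(a, a))   [R5 at 1.1.2]
2. k(pair(k(0, pair(k(0, pair(pair(0, c), pair(c, 0))), a)), 0), k(a, a))  →  k(pair(k(0, pair(pair(0, c), a)), 0), k(a, a))   [R2 at 1.1.2.1]
3. k(pair(k(0, pair(pair(0, c), a)), 0), k(a, a))  →  k(pair(pair(0, c), 0), k(a, a))   [R2 at 1.1]
4. k(pair(pair(0, c), 0), k(a, a))  →  k(pair(pair(0, c), 0), pair(a, a))   [R6 at 2]
5. k(pair(pair(0, c), 0), pair(a, a))  →  pair(0, c)   [R4 at ε]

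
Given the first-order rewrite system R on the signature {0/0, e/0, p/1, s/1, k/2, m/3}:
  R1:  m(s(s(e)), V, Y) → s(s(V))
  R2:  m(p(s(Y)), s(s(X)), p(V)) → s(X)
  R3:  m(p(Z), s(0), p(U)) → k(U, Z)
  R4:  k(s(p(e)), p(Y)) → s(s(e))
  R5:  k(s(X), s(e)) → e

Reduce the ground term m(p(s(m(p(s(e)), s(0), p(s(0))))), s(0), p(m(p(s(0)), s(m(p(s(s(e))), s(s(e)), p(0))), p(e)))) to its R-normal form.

1. m(p(s(m(p(s(e)), s(0), p(s(0))))), s(0), p(m(p(s(0)), s(m(p(s(s(e))), s(s(e)), p(0))), p(e))))  →  k(m(p(s(0)), s(m(p(s(s(e))), s(s(e)), p(0))), p(e)), s(m(p(s(e)), s(0), p(s(0)))))   [R3 at ε]
2. k(m(p(s(0)), s(m(p(s(s(e))), s(s(e)), p(0))), p(e)), s(m(p(s(e)), s(0), p(s(0)))))  →  k(m(p(s(0)), s(s(e)), p(e)), s(m(p(s(e)), s(0), p(s(0)))))   [R2 at 1.2.1]
3. k(m(p(s(0)), s(s(e)), p(e)), s(m(p(s(e)), s(0), p(s(0)))))  →  k(s(e), s(m(p(s(e)), s(0), p(s(0)))))   [R2 at 1]
4. k(s(e), s(m(p(s(e)), s(0), p(s(0)))))  →  k(s(e), s(k(s(0), s(e))))   [R3 at 2.1]
5. k(s(e), s(k(s(0), s(e))))  →  k(s(e), s(e))   [R5 at 2.1]
6. k(s(e), s(e))  →  e   [R5 at ε]

e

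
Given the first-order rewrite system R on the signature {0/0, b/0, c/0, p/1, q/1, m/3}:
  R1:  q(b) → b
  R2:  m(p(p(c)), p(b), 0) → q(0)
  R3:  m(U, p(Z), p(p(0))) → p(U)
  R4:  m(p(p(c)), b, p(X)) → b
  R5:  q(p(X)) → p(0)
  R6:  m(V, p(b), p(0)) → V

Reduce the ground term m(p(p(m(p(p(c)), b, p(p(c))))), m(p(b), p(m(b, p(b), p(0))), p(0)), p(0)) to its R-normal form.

1. m(p(p(m(p(p(c)), b, p(p(c))))), m(p(b), p(m(b, p(b), p(0))), p(0)), p(0))  →  m(p(p(b)), m(p(b), p(m(b, p(b), p(0))), p(0)), p(0))   [R4 at 1.1.1]
2. m(p(p(b)), m(p(b), p(m(b, p(b), p(0))), p(0)), p(0))  →  m(p(p(b)), m(p(b), p(b), p(0)), p(0))   [R6 at 2.2.1]
3. m(p(p(b)), m(p(b), p(b), p(0)), p(0))  →  m(p(p(b)), p(b), p(0))   [R6 at 2]
4. m(p(p(b)), p(b), p(0))  →  p(p(b))   [R6 at ε]

p(p(b))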